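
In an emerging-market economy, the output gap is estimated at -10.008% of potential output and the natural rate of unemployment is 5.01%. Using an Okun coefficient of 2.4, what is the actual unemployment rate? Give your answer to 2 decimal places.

9.18%

From Okun's law, u - u* = -(output gap)/β = -(-10.008)/2.4 = 4.17 points.
So u = 5.01 + 4.17 = 9.18%.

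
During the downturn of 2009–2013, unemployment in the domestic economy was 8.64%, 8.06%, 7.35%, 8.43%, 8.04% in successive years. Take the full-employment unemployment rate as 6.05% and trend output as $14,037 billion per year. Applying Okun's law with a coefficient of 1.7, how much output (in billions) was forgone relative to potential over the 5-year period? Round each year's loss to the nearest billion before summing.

$2,451 billion

Year 2009: gap = -1.7 × (8.64 - 6.05) = -4.403%, loss ≈ 14037 × 4.403/100 ≈ 618.
Year 2010: gap = -1.7 × (8.06 - 6.05) = -3.417%, loss ≈ 14037 × 3.417/100 ≈ 480.
Year 2011: gap = -1.7 × (7.35 - 6.05) = -2.21%, loss ≈ 14037 × 2.21/100 ≈ 310.
Year 2012: gap = -1.7 × (8.43 - 6.05) = -4.046%, loss ≈ 14037 × 4.046/100 ≈ 568.
Year 2013: gap = -1.7 × (8.04 - 6.05) = -3.383%, loss ≈ 14037 × 3.383/100 ≈ 475.
Total lost output = 618 + 480 + 310 + 568 + 475 = 2451 billion.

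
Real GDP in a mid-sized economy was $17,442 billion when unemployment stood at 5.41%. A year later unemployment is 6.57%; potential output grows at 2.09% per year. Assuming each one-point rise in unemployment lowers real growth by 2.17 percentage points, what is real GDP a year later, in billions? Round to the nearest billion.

$17,367 billion

Δu = 6.57 - 5.41 = 1.16 points.
Okun's law (growth form): g_Y = g_Y* - β × Δu = 2.09 - 2.17 × (1.16) = 2.09 - 2.5172 = -0.4272%.
Real GDP in the next year = 17442 × (1 - 0.4272/100) = 17442 × 0.995728 ≈ 17367 billion.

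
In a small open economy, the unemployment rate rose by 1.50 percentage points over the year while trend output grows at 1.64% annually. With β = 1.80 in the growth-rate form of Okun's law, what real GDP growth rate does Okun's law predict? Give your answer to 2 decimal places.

-1.06%

Growth-rate Okun's law: g_Y = g_Y* - β × Δu.
g_Y = 1.64 - 1.80 × (1.50) = 1.64 - 2.7 = -1.06%, i.e. -1.06% to 2 d.p.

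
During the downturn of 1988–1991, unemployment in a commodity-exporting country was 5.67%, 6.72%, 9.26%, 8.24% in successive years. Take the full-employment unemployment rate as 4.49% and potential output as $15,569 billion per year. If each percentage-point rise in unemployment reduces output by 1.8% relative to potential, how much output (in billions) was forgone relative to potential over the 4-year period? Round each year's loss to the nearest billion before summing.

Year 1988: gap = -1.8 × (5.67 - 4.49) = -2.124%, loss ≈ 15569 × 2.124/100 ≈ 331.
Year 1989: gap = -1.8 × (6.72 - 4.49) = -4.014%, loss ≈ 15569 × 4.014/100 ≈ 625.
Year 1990: gap = -1.8 × (9.26 - 4.49) = -8.586%, loss ≈ 15569 × 8.586/100 ≈ 1337.
Year 1991: gap = -1.8 × (8.24 - 4.49) = -6.75%, loss ≈ 15569 × 6.75/100 ≈ 1051.
Total lost output = 331 + 625 + 1337 + 1051 = 3344 billion.

$3,344 billion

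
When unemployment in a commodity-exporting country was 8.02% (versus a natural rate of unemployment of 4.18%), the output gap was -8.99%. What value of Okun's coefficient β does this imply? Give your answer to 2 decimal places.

β ≈ 2.34

Okun's law: output gap = -β × (u - u*).
-8.99 = -β × (8.02 - 4.18) = -β × 3.84, so β = 8.99/3.84 = 2.34.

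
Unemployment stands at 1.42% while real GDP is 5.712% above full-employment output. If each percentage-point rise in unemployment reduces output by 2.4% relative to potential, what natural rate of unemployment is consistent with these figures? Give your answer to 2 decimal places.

3.80%

From Okun's law, u - u* = -(output gap)/β = -(5.712)/2.4 = -2.38 points.
So u* = 1.42 + 2.38 = 3.80%.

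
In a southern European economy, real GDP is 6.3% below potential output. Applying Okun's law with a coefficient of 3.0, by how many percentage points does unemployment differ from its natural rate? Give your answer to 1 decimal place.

Okun's law: output gap = -β × (u - u*), so u - u* = -(output gap)/β.
u - u* = -(-6.3)/3.0 = 2.1 percentage points.

2.1 percentage points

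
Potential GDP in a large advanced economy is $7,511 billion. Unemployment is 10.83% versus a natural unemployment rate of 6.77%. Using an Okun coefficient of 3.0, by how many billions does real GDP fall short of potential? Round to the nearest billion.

Output gap = -3.0 × (10.83 - 6.77) = -3 × 4.06 = -12.18%.
Actual GDP ≈ 7511 × 0.8782 ≈ 6596 billion, so the shortfall is 7511 - 6596 = 915 billion.

$915 billion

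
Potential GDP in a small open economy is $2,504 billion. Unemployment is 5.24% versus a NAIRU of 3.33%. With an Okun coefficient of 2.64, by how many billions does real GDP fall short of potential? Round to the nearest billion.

Output gap = -2.64 × (5.24 - 3.33) = -2.64 × 1.91 = -5.0424%.
Actual GDP ≈ 2504 × 0.949576 ≈ 2378 billion, so the shortfall is 2504 - 2378 = 126 billion.

$126 billion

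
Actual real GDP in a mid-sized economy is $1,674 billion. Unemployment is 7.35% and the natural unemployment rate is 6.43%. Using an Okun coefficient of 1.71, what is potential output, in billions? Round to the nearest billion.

Unemployment gap = 7.35 - 6.43 = 0.92 points, so output gap = -1.71 × 0.92 = -1.5732%.
Since Y = Y* × (1 + gap/100), Y* = 1674/0.984268 ≈ 1701 billion.

$1,701 billion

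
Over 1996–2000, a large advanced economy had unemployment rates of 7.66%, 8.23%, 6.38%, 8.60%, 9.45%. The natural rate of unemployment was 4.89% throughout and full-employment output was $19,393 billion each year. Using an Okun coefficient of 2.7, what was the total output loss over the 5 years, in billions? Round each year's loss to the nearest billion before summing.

$8,310 billion

Year 1996: gap = -2.7 × (7.66 - 4.89) = -7.479%, loss ≈ 19393 × 7.479/100 ≈ 1450.
Year 1997: gap = -2.7 × (8.23 - 4.89) = -9.018%, loss ≈ 19393 × 9.018/100 ≈ 1749.
Year 1998: gap = -2.7 × (6.38 - 4.89) = -4.023%, loss ≈ 19393 × 4.023/100 ≈ 780.
Year 1999: gap = -2.7 × (8.6 - 4.89) = -10.017%, loss ≈ 19393 × 10.017/100 ≈ 1943.
Year 2000: gap = -2.7 × (9.45 - 4.89) = -12.312%, loss ≈ 19393 × 12.312/100 ≈ 2388.
Total lost output = 1450 + 1749 + 780 + 1943 + 2388 = 8310 billion.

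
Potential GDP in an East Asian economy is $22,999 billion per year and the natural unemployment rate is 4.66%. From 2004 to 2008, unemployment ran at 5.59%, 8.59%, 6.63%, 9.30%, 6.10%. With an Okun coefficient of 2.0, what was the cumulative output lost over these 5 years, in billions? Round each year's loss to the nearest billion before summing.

Year 2004: gap = -2.0 × (5.59 - 4.66) = -1.86%, loss ≈ 22999 × 1.86/100 ≈ 428.
Year 2005: gap = -2.0 × (8.59 - 4.66) = -7.86%, loss ≈ 22999 × 7.86/100 ≈ 1808.
Year 2006: gap = -2.0 × (6.63 - 4.66) = -3.94%, loss ≈ 22999 × 3.94/100 ≈ 906.
Year 2007: gap = -2.0 × (9.3 - 4.66) = -9.28%, loss ≈ 22999 × 9.28/100 ≈ 2134.
Year 2008: gap = -2.0 × (6.1 - 4.66) = -2.88%, loss ≈ 22999 × 2.88/100 ≈ 662.
Total lost output = 428 + 1808 + 906 + 2134 + 662 = 5938 billion.

$5,938 billion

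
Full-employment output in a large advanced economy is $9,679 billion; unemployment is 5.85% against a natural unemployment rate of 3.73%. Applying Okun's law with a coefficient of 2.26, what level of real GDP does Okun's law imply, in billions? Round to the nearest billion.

Unemployment gap = 5.85 - 3.73 = 2.12 points, so the output gap is -2.26 × 2.12 = -4.7912%.
Actual GDP = 9679 × (1 - 4.7912/100) = 9679 × 0.952088 ≈ 9215 billion.

$9,215 billion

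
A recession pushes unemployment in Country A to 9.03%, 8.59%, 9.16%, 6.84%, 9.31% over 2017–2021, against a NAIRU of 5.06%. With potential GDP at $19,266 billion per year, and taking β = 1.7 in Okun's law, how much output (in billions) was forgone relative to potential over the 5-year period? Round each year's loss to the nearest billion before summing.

$5,774 billion

Year 2017: gap = -1.7 × (9.03 - 5.06) = -6.749%, loss ≈ 19266 × 6.749/100 ≈ 1300.
Year 2018: gap = -1.7 × (8.59 - 5.06) = -6.001%, loss ≈ 19266 × 6.001/100 ≈ 1156.
Year 2019: gap = -1.7 × (9.16 - 5.06) = -6.97%, loss ≈ 19266 × 6.97/100 ≈ 1343.
Year 2020: gap = -1.7 × (6.84 - 5.06) = -3.026%, loss ≈ 19266 × 3.026/100 ≈ 583.
Year 2021: gap = -1.7 × (9.31 - 5.06) = -7.225%, loss ≈ 19266 × 7.225/100 ≈ 1392.
Total lost output = 1300 + 1156 + 1343 + 583 + 1392 = 5774 billion.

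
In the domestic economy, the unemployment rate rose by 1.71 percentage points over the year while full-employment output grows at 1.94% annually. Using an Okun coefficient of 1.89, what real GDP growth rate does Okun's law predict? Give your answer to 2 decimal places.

-1.29%

Growth-rate Okun's law: g_Y = g_Y* - β × Δu.
g_Y = 1.94 - 1.89 × (1.71) = 1.94 - 3.2319 = -1.2919%, i.e. -1.29% to 2 d.p.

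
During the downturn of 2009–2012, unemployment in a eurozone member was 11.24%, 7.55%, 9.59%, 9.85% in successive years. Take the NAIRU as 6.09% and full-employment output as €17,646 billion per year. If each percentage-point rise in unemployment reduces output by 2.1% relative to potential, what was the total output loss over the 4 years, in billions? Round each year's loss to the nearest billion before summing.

€5,139 billion

Year 2009: gap = -2.1 × (11.24 - 6.09) = -10.815%, loss ≈ 17646 × 10.815/100 ≈ 1908.
Year 2010: gap = -2.1 × (7.55 - 6.09) = -3.066%, loss ≈ 17646 × 3.066/100 ≈ 541.
Year 2011: gap = -2.1 × (9.59 - 6.09) = -7.35%, loss ≈ 17646 × 7.35/100 ≈ 1297.
Year 2012: gap = -2.1 × (9.85 - 6.09) = -7.896%, loss ≈ 17646 × 7.896/100 ≈ 1393.
Total lost output = 1908 + 541 + 1297 + 1393 = 5139 billion.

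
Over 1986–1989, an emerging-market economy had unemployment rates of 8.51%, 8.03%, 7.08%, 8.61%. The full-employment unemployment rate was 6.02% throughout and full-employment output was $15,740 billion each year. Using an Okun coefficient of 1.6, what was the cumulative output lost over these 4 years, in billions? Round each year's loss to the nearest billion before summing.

$2,052 billion

Year 1986: gap = -1.6 × (8.51 - 6.02) = -3.984%, loss ≈ 15740 × 3.984/100 ≈ 627.
Year 1987: gap = -1.6 × (8.03 - 6.02) = -3.216%, loss ≈ 15740 × 3.216/100 ≈ 506.
Year 1988: gap = -1.6 × (7.08 - 6.02) = -1.696%, loss ≈ 15740 × 1.696/100 ≈ 267.
Year 1989: gap = -1.6 × (8.61 - 6.02) = -4.144%, loss ≈ 15740 × 4.144/100 ≈ 652.
Total lost output = 627 + 506 + 267 + 652 = 2052 billion.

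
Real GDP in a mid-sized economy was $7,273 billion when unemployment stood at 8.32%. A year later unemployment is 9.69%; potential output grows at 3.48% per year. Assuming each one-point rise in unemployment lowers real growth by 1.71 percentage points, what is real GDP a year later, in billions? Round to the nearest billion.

Δu = 9.69 - 8.32 = 1.37 points.
Okun's law (growth form): g_Y = g_Y* - β × Δu = 3.48 - 1.71 × (1.37) = 3.48 - 2.3427 = 1.1373%.
Real GDP in the next year = 7273 × (1 + 1.1373/100) = 7273 × 1.011373 ≈ 7356 billion.

$7,356 billion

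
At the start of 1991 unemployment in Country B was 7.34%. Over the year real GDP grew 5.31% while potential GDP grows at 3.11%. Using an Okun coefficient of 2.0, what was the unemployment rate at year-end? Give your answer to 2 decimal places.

6.24%

Growth-rate Okun's law: g_Y = g_Y* - β × Δu, so Δu = (g_Y* - g_Y)/β.
Δu = (3.11 - 5.31)/2.0 = -2.2/2.0 = -1.10 percentage points.
Year-end unemployment = 7.34 - 1.1 = 6.24%.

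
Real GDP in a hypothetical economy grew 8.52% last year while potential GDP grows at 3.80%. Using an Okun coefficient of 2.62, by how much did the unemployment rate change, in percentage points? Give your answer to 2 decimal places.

Growth-rate Okun's law: g_Y = g_Y* - β × Δu, so Δu = (g_Y* - g_Y)/β.
Δu = (3.8 - 8.52)/2.62 = -4.72/2.62 = -1.80 percentage points.

-1.80 percentage points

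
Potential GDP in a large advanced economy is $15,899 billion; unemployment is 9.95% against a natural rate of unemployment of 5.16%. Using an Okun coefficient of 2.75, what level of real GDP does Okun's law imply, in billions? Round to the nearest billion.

$13,805 billion

Unemployment gap = 9.95 - 5.16 = 4.79 points, so the output gap is -2.75 × 4.79 = -13.1725%.
Actual GDP = 15899 × (1 - 13.1725/100) = 15899 × 0.868275 ≈ 13805 billion.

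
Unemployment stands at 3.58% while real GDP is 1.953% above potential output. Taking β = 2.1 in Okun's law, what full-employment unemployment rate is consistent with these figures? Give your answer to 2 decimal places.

4.51%

From Okun's law, u - u* = -(output gap)/β = -(1.953)/2.1 = -0.93 points.
So u* = 3.58 + 0.93 = 4.51%.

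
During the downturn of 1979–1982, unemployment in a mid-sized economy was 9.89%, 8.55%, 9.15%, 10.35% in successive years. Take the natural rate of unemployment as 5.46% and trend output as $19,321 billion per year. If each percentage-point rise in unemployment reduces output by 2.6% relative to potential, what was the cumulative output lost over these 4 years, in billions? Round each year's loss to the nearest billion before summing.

Year 1979: gap = -2.6 × (9.89 - 5.46) = -11.518%, loss ≈ 19321 × 11.518/100 ≈ 2225.
Year 1980: gap = -2.6 × (8.55 - 5.46) = -8.034%, loss ≈ 19321 × 8.034/100 ≈ 1552.
Year 1981: gap = -2.6 × (9.15 - 5.46) = -9.594%, loss ≈ 19321 × 9.594/100 ≈ 1854.
Year 1982: gap = -2.6 × (10.35 - 5.46) = -12.714%, loss ≈ 19321 × 12.714/100 ≈ 2456.
Total lost output = 2225 + 1552 + 1854 + 2456 = 8087 billion.

$8,087 billion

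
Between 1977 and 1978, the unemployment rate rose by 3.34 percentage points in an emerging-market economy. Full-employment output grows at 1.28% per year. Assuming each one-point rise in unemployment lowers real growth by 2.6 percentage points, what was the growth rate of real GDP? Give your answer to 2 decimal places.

Growth-rate Okun's law: g_Y = g_Y* - β × Δu.
g_Y = 1.28 - 2.6 × (3.34) = 1.28 - 8.684 = -7.404%, i.e. -7.40% to 2 d.p.

-7.40%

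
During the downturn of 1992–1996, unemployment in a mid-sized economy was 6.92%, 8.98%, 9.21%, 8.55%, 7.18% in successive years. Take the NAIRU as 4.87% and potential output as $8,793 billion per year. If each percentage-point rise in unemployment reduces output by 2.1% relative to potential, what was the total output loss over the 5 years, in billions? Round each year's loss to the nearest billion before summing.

Year 1992: gap = -2.1 × (6.92 - 4.87) = -4.305%, loss ≈ 8793 × 4.305/100 ≈ 379.
Year 1993: gap = -2.1 × (8.98 - 4.87) = -8.631%, loss ≈ 8793 × 8.631/100 ≈ 759.
Year 1994: gap = -2.1 × (9.21 - 4.87) = -9.114%, loss ≈ 8793 × 9.114/100 ≈ 801.
Year 1995: gap = -2.1 × (8.55 - 4.87) = -7.728%, loss ≈ 8793 × 7.728/100 ≈ 680.
Year 1996: gap = -2.1 × (7.18 - 4.87) = -4.851%, loss ≈ 8793 × 4.851/100 ≈ 427.
Total lost output = 379 + 759 + 801 + 680 + 427 = 3046 billion.

$3,046 billion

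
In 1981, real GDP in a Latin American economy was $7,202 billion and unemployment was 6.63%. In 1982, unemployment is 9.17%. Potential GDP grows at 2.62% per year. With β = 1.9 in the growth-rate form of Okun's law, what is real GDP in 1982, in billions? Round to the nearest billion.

$7,043 billion

Δu = 9.17 - 6.63 = 2.54 points.
Okun's law (growth form): g_Y = g_Y* - β × Δu = 2.62 - 1.9 × (2.54) = 2.62 - 4.826 = -2.206%.
Real GDP in the next year = 7202 × (1 - 2.206/100) = 7202 × 0.97794 ≈ 7043 billion.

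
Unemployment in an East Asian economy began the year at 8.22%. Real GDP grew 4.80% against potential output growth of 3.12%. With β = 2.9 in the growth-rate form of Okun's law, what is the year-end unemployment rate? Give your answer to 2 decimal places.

Growth-rate Okun's law: g_Y = g_Y* - β × Δu, so Δu = (g_Y* - g_Y)/β.
Δu = (3.12 - 4.8)/2.9 = -1.68/2.9 = -0.58 percentage points.
Year-end unemployment = 8.22 - 0.58 = 7.64%.

7.64%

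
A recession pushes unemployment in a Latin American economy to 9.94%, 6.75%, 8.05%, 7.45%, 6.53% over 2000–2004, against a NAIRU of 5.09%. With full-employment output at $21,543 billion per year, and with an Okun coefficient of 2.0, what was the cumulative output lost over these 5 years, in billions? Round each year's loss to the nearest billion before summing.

Year 2000: gap = -2.0 × (9.94 - 5.09) = -9.7%, loss ≈ 21543 × 9.7/100 ≈ 2090.
Year 2001: gap = -2.0 × (6.75 - 5.09) = -3.32%, loss ≈ 21543 × 3.32/100 ≈ 715.
Year 2002: gap = -2.0 × (8.05 - 5.09) = -5.92%, loss ≈ 21543 × 5.92/100 ≈ 1275.
Year 2003: gap = -2.0 × (7.45 - 5.09) = -4.72%, loss ≈ 21543 × 4.72/100 ≈ 1017.
Year 2004: gap = -2.0 × (6.53 - 5.09) = -2.88%, loss ≈ 21543 × 2.88/100 ≈ 620.
Total lost output = 2090 + 715 + 1275 + 1017 + 620 = 5717 billion.

$5,717 billion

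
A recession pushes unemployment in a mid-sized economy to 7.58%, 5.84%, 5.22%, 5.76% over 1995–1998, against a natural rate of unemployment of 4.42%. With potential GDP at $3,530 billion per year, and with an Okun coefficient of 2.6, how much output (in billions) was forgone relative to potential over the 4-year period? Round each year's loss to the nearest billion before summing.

$616 billion

Year 1995: gap = -2.6 × (7.58 - 4.42) = -8.216%, loss ≈ 3530 × 8.216/100 ≈ 290.
Year 1996: gap = -2.6 × (5.84 - 4.42) = -3.692%, loss ≈ 3530 × 3.692/100 ≈ 130.
Year 1997: gap = -2.6 × (5.22 - 4.42) = -2.08%, loss ≈ 3530 × 2.08/100 ≈ 73.
Year 1998: gap = -2.6 × (5.76 - 4.42) = -3.484%, loss ≈ 3530 × 3.484/100 ≈ 123.
Total lost output = 290 + 130 + 73 + 123 = 616 billion.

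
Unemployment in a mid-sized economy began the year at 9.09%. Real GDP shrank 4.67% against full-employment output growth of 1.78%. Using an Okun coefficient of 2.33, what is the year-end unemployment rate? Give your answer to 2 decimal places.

11.86%

Growth-rate Okun's law: g_Y = g_Y* - β × Δu, so Δu = (g_Y* - g_Y)/β.
Δu = (1.78 + 4.67)/2.33 = 6.45/2.33 = 2.77 percentage points.
Year-end unemployment = 9.09 + 2.77 = 11.86%.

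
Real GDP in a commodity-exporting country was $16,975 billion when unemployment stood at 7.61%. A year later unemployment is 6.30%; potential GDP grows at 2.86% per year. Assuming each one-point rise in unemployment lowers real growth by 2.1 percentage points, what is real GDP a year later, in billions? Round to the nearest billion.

Δu = 6.3 - 7.61 = -1.31 points.
Okun's law (growth form): g_Y = g_Y* - β × Δu = 2.86 - 2.1 × (-1.31) = 2.86 + 2.751 = 5.611%.
Real GDP in the next year = 16975 × (1 + 5.611/100) = 16975 × 1.05611 ≈ 17927 billion.

$17,927 billion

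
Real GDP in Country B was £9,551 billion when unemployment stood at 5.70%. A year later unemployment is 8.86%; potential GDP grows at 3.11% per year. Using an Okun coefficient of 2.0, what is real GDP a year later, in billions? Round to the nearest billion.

Δu = 8.86 - 5.7 = 3.16 points.
Okun's law (growth form): g_Y = g_Y* - β × Δu = 3.11 - 2.0 × (3.16) = 3.11 - 6.32 = -3.21%.
Real GDP in the next year = 9551 × (1 - 3.21/100) = 9551 × 0.9679 ≈ 9244 billion.

£9,244 billion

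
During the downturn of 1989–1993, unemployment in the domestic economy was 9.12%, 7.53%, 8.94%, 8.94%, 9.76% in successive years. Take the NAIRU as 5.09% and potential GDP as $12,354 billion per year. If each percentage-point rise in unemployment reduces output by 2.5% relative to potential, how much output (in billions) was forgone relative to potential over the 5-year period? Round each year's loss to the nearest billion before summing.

$5,819 billion

Year 1989: gap = -2.5 × (9.12 - 5.09) = -10.075%, loss ≈ 12354 × 10.075/100 ≈ 1245.
Year 1990: gap = -2.5 × (7.53 - 5.09) = -6.1%, loss ≈ 12354 × 6.1/100 ≈ 754.
Year 1991: gap = -2.5 × (8.94 - 5.09) = -9.625%, loss ≈ 12354 × 9.625/100 ≈ 1189.
Year 1992: gap = -2.5 × (8.94 - 5.09) = -9.625%, loss ≈ 12354 × 9.625/100 ≈ 1189.
Year 1993: gap = -2.5 × (9.76 - 5.09) = -11.675%, loss ≈ 12354 × 11.675/100 ≈ 1442.
Total lost output = 1245 + 754 + 1189 + 1189 + 1442 = 5819 billion.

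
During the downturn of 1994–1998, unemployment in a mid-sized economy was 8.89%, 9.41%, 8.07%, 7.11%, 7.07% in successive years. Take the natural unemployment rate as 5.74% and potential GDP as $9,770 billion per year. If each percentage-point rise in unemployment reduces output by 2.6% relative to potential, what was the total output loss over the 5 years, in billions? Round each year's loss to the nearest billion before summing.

Year 1994: gap = -2.6 × (8.89 - 5.74) = -8.19%, loss ≈ 9770 × 8.19/100 ≈ 800.
Year 1995: gap = -2.6 × (9.41 - 5.74) = -9.542%, loss ≈ 9770 × 9.542/100 ≈ 932.
Year 1996: gap = -2.6 × (8.07 - 5.74) = -6.058%, loss ≈ 9770 × 6.058/100 ≈ 592.
Year 1997: gap = -2.6 × (7.11 - 5.74) = -3.562%, loss ≈ 9770 × 3.562/100 ≈ 348.
Year 1998: gap = -2.6 × (7.07 - 5.74) = -3.458%, loss ≈ 9770 × 3.458/100 ≈ 338.
Total lost output = 800 + 932 + 592 + 348 + 338 = 3010 billion.

$3,010 billion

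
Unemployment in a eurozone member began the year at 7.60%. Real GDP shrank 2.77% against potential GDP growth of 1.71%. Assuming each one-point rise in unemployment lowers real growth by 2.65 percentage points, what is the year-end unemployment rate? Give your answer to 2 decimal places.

9.29%

Growth-rate Okun's law: g_Y = g_Y* - β × Δu, so Δu = (g_Y* - g_Y)/β.
Δu = (1.71 + 2.77)/2.65 = 4.48/2.65 = 1.69 percentage points.
Year-end unemployment = 7.6 + 1.69 = 9.29%.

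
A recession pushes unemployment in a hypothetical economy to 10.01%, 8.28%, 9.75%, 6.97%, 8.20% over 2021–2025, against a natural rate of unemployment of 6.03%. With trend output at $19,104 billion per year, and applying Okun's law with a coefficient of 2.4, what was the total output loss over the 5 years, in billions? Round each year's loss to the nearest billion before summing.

$5,989 billion

Year 2021: gap = -2.4 × (10.01 - 6.03) = -9.552%, loss ≈ 19104 × 9.552/100 ≈ 1825.
Year 2022: gap = -2.4 × (8.28 - 6.03) = -5.4%, loss ≈ 19104 × 5.4/100 ≈ 1032.
Year 2023: gap = -2.4 × (9.75 - 6.03) = -8.928%, loss ≈ 19104 × 8.928/100 ≈ 1706.
Year 2024: gap = -2.4 × (6.97 - 6.03) = -2.256%, loss ≈ 19104 × 2.256/100 ≈ 431.
Year 2025: gap = -2.4 × (8.2 - 6.03) = -5.208%, loss ≈ 19104 × 5.208/100 ≈ 995.
Total lost output = 1825 + 1032 + 1706 + 431 + 995 = 5989 billion.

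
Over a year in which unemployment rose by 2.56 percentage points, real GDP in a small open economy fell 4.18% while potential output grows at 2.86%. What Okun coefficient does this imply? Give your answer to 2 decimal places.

β ≈ 2.75

Growth form: g_Y = g_Y* - β × Δu, so β = (g_Y* - g_Y)/Δu.
β = (2.86 + 4.18)/2.56 = 7.04/2.56 = 2.75.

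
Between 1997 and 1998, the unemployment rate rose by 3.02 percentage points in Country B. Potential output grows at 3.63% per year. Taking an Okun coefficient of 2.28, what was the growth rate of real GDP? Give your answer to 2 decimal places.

Growth-rate Okun's law: g_Y = g_Y* - β × Δu.
g_Y = 3.63 - 2.28 × (3.02) = 3.63 - 6.8856 = -3.2556%, i.e. -3.26% to 2 d.p.

-3.26%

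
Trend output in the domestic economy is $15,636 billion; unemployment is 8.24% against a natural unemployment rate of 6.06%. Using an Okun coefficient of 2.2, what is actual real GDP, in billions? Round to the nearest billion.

$14,886 billion

Unemployment gap = 8.24 - 6.06 = 2.18 points, so the output gap is -2.2 × 2.18 = -4.796%.
Actual GDP = 15636 × (1 - 4.796/100) = 15636 × 0.95204 ≈ 14886 billion.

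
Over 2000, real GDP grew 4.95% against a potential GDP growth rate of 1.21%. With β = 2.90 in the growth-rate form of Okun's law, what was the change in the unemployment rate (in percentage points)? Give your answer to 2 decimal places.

Growth-rate Okun's law: g_Y = g_Y* - β × Δu, so Δu = (g_Y* - g_Y)/β.
Δu = (1.21 - 4.95)/2.90 = -3.74/2.90 = -1.29 percentage points.

-1.29 percentage points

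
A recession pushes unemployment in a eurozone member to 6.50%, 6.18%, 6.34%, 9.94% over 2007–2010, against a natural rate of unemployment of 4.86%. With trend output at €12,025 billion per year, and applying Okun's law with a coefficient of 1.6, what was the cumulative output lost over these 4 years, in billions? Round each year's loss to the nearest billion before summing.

€1,832 billion

Year 2007: gap = -1.6 × (6.5 - 4.86) = -2.624%, loss ≈ 12025 × 2.624/100 ≈ 316.
Year 2008: gap = -1.6 × (6.18 - 4.86) = -2.112%, loss ≈ 12025 × 2.112/100 ≈ 254.
Year 2009: gap = -1.6 × (6.34 - 4.86) = -2.368%, loss ≈ 12025 × 2.368/100 ≈ 285.
Year 2010: gap = -1.6 × (9.94 - 4.86) = -8.128%, loss ≈ 12025 × 8.128/100 ≈ 977.
Total lost output = 316 + 254 + 285 + 977 = 1832 billion.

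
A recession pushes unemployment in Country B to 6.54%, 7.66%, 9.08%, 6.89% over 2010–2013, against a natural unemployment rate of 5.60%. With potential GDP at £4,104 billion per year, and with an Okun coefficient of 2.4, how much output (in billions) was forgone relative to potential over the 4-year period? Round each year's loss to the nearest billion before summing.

Year 2010: gap = -2.4 × (6.54 - 5.6) = -2.256%, loss ≈ 4104 × 2.256/100 ≈ 93.
Year 2011: gap = -2.4 × (7.66 - 5.6) = -4.944%, loss ≈ 4104 × 4.944/100 ≈ 203.
Year 2012: gap = -2.4 × (9.08 - 5.6) = -8.352%, loss ≈ 4104 × 8.352/100 ≈ 343.
Year 2013: gap = -2.4 × (6.89 - 5.6) = -3.096%, loss ≈ 4104 × 3.096/100 ≈ 127.
Total lost output = 93 + 203 + 343 + 127 = 766 billion.

£766 billion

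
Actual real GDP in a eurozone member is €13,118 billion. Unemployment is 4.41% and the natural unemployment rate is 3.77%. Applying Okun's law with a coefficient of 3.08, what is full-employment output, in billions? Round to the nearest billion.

€13,382 billion

Unemployment gap = 4.41 - 3.77 = 0.64 points, so output gap = -3.08 × 0.64 = -1.9712%.
Since Y = Y* × (1 + gap/100), Y* = 13118/0.980288 ≈ 13382 billion.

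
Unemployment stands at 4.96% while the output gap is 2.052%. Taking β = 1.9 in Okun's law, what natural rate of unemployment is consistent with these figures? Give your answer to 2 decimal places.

From Okun's law, u - u* = -(output gap)/β = -(2.052)/1.9 = -1.08 points.
So u* = 4.96 + 1.08 = 6.04%.

6.04%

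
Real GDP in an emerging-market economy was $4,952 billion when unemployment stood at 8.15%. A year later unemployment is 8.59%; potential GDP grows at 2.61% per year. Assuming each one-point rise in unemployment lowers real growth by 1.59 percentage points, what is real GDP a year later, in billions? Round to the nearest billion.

Δu = 8.59 - 8.15 = 0.44 points.
Okun's law (growth form): g_Y = g_Y* - β × Δu = 2.61 - 1.59 × (0.44) = 2.61 - 0.6996 = 1.9104%.
Real GDP in the next year = 4952 × (1 + 1.9104/100) = 4952 × 1.019104 ≈ 5047 billion.

$5,047 billion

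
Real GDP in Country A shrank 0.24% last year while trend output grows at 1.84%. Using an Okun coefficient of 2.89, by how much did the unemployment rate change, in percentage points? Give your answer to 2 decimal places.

0.72 percentage points

Growth-rate Okun's law: g_Y = g_Y* - β × Δu, so Δu = (g_Y* - g_Y)/β.
Δu = (1.84 + 0.24)/2.89 = 2.08/2.89 = 0.72 percentage points.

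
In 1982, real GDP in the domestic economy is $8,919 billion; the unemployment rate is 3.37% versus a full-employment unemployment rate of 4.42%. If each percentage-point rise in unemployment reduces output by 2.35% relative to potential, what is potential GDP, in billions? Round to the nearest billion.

$8,704 billion

Unemployment gap = 3.37 - 4.42 = -1.05 points, so output gap = -2.35 × (-1.05) = 2.4675%.
Since Y = Y* × (1 + gap/100), Y* = 8919/1.024675 ≈ 8704 billion.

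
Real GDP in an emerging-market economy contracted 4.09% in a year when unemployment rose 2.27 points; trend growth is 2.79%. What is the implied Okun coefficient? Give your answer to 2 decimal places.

β ≈ 3.03

Growth form: g_Y = g_Y* - β × Δu, so β = (g_Y* - g_Y)/Δu.
β = (2.79 + 4.09)/2.27 = 6.88/2.27 = 3.03.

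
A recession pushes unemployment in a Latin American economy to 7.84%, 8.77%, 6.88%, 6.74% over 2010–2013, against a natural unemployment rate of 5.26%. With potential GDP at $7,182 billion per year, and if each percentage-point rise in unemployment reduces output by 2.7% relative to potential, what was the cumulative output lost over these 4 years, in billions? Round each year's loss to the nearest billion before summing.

Year 2010: gap = -2.7 × (7.84 - 5.26) = -6.966%, loss ≈ 7182 × 6.966/100 ≈ 500.
Year 2011: gap = -2.7 × (8.77 - 5.26) = -9.477%, loss ≈ 7182 × 9.477/100 ≈ 681.
Year 2012: gap = -2.7 × (6.88 - 5.26) = -4.374%, loss ≈ 7182 × 4.374/100 ≈ 314.
Year 2013: gap = -2.7 × (6.74 - 5.26) = -3.996%, loss ≈ 7182 × 3.996/100 ≈ 287.
Total lost output = 500 + 681 + 314 + 287 = 1782 billion.

$1,782 billion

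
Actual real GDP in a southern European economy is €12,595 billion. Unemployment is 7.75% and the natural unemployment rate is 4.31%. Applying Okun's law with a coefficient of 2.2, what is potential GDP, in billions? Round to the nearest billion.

€13,626 billion

Unemployment gap = 7.75 - 4.31 = 3.44 points, so output gap = -2.2 × 3.44 = -7.568%.
Since Y = Y* × (1 + gap/100), Y* = 12595/0.92432 ≈ 13626 billion.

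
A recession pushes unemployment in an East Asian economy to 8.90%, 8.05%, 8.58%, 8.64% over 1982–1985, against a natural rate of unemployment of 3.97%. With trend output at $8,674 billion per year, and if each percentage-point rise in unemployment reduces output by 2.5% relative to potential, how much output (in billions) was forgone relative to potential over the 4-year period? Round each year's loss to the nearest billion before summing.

Year 1982: gap = -2.5 × (8.9 - 3.97) = -12.325%, loss ≈ 8674 × 12.325/100 ≈ 1069.
Year 1983: gap = -2.5 × (8.05 - 3.97) = -10.2%, loss ≈ 8674 × 10.2/100 ≈ 885.
Year 1984: gap = -2.5 × (8.58 - 3.97) = -11.525%, loss ≈ 8674 × 11.525/100 ≈ 1000.
Year 1985: gap = -2.5 × (8.64 - 3.97) = -11.675%, loss ≈ 8674 × 11.675/100 ≈ 1013.
Total lost output = 1069 + 885 + 1000 + 1013 = 3967 billion.

$3,967 billion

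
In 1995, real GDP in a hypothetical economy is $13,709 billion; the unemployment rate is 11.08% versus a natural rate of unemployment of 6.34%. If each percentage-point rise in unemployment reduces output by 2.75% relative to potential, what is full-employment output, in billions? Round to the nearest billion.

$15,764 billion

Unemployment gap = 11.08 - 6.34 = 4.74 points, so output gap = -2.75 × 4.74 = -13.035%.
Since Y = Y* × (1 + gap/100), Y* = 13709/0.86965 ≈ 15764 billion.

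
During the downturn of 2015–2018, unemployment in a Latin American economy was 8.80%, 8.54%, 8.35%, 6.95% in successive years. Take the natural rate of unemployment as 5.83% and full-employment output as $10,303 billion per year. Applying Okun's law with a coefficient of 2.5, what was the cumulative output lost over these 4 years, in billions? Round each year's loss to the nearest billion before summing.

Year 2015: gap = -2.5 × (8.8 - 5.83) = -7.425%, loss ≈ 10303 × 7.425/100 ≈ 765.
Year 2016: gap = -2.5 × (8.54 - 5.83) = -6.775%, loss ≈ 10303 × 6.775/100 ≈ 698.
Year 2017: gap = -2.5 × (8.35 - 5.83) = -6.3%, loss ≈ 10303 × 6.3/100 ≈ 649.
Year 2018: gap = -2.5 × (6.95 - 5.83) = -2.8%, loss ≈ 10303 × 2.8/100 ≈ 288.
Total lost output = 765 + 698 + 649 + 288 = 2400 billion.

$2,400 billion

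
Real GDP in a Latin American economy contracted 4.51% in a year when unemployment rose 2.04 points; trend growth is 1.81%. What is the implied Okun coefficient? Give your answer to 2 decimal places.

Growth form: g_Y = g_Y* - β × Δu, so β = (g_Y* - g_Y)/Δu.
β = (1.81 + 4.51)/2.04 = 6.32/2.04 = 3.10.

β ≈ 3.10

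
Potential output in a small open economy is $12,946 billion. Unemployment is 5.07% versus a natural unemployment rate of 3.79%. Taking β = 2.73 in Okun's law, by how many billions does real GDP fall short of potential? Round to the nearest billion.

Output gap = -2.73 × (5.07 - 3.79) = -2.73 × 1.28 = -3.4944%.
Actual GDP ≈ 12946 × 0.965056 ≈ 12494 billion, so the shortfall is 12946 - 12494 = 452 billion.

$452 billion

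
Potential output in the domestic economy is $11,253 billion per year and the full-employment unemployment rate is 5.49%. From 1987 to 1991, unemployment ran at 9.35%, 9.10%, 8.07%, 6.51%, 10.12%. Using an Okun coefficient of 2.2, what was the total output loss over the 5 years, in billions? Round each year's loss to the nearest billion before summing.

$3,888 billion

Year 1987: gap = -2.2 × (9.35 - 5.49) = -8.492%, loss ≈ 11253 × 8.492/100 ≈ 956.
Year 1988: gap = -2.2 × (9.1 - 5.49) = -7.942%, loss ≈ 11253 × 7.942/100 ≈ 894.
Year 1989: gap = -2.2 × (8.07 - 5.49) = -5.676%, loss ≈ 11253 × 5.676/100 ≈ 639.
Year 1990: gap = -2.2 × (6.51 - 5.49) = -2.244%, loss ≈ 11253 × 2.244/100 ≈ 253.
Year 1991: gap = -2.2 × (10.12 - 5.49) = -10.186%, loss ≈ 11253 × 10.186/100 ≈ 1146.
Total lost output = 956 + 894 + 639 + 253 + 1146 = 3888 billion.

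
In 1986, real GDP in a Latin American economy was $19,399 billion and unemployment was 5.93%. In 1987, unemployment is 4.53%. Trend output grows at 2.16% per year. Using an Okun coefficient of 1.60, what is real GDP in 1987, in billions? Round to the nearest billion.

Δu = 4.53 - 5.93 = -1.4 points.
Okun's law (growth form): g_Y = g_Y* - β × Δu = 2.16 - 1.60 × (-1.40) = 2.16 + 2.24 = 4.4%.
Real GDP in the next year = 19399 × (1 + 4.4/100) = 19399 × 1.044 ≈ 20253 billion.

$20,253 billion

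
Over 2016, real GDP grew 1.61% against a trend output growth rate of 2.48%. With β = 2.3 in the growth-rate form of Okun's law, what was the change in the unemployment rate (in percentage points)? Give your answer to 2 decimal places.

Growth-rate Okun's law: g_Y = g_Y* - β × Δu, so Δu = (g_Y* - g_Y)/β.
Δu = (2.48 - 1.61)/2.3 = 0.87/2.3 = 0.38 percentage points.

0.38 percentage points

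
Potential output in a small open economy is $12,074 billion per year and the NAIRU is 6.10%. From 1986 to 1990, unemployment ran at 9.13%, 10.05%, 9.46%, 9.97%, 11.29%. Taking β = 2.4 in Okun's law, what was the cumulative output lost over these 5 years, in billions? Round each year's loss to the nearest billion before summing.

Year 1986: gap = -2.4 × (9.13 - 6.1) = -7.272%, loss ≈ 12074 × 7.272/100 ≈ 878.
Year 1987: gap = -2.4 × (10.05 - 6.1) = -9.48%, loss ≈ 12074 × 9.48/100 ≈ 1145.
Year 1988: gap = -2.4 × (9.46 - 6.1) = -8.064%, loss ≈ 12074 × 8.064/100 ≈ 974.
Year 1989: gap = -2.4 × (9.97 - 6.1) = -9.288%, loss ≈ 12074 × 9.288/100 ≈ 1121.
Year 1990: gap = -2.4 × (11.29 - 6.1) = -12.456%, loss ≈ 12074 × 12.456/100 ≈ 1504.
Total lost output = 878 + 1145 + 974 + 1121 + 1504 = 5622 billion.

$5,622 billion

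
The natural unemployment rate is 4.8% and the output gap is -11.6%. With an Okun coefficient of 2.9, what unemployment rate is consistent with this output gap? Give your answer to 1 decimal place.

8.8%

From Okun's law, u - u* = -(output gap)/β = -(-11.6)/2.9 = 4 points.
So u = 4.8 + 4 = 8.8%.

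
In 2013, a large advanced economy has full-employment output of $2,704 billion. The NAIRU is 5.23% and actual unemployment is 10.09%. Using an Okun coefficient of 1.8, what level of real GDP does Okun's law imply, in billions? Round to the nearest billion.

Unemployment gap = 10.09 - 5.23 = 4.86 points, so the output gap is -1.8 × 4.86 = -8.748%.
Actual GDP = 2704 × (1 - 8.748/100) = 2704 × 0.91252 ≈ 2467 billion.

$2,467 billion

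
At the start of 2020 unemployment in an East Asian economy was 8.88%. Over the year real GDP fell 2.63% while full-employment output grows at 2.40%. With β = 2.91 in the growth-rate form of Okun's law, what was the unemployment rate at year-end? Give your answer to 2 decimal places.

Growth-rate Okun's law: g_Y = g_Y* - β × Δu, so Δu = (g_Y* - g_Y)/β.
Δu = (2.4 + 2.63)/2.91 = 5.03/2.91 = 1.73 percentage points.
Year-end unemployment = 8.88 + 1.73 = 10.61%.

10.61%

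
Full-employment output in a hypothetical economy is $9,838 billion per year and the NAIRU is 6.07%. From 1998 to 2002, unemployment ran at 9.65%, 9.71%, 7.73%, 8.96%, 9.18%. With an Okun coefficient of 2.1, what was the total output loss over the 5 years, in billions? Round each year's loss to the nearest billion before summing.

$3,075 billion

Year 1998: gap = -2.1 × (9.65 - 6.07) = -7.518%, loss ≈ 9838 × 7.518/100 ≈ 740.
Year 1999: gap = -2.1 × (9.71 - 6.07) = -7.644%, loss ≈ 9838 × 7.644/100 ≈ 752.
Year 2000: gap = -2.1 × (7.73 - 6.07) = -3.486%, loss ≈ 9838 × 3.486/100 ≈ 343.
Year 2001: gap = -2.1 × (8.96 - 6.07) = -6.069%, loss ≈ 9838 × 6.069/100 ≈ 597.
Year 2002: gap = -2.1 × (9.18 - 6.07) = -6.531%, loss ≈ 9838 × 6.531/100 ≈ 643.
Total lost output = 740 + 752 + 343 + 597 + 643 = 3075 billion.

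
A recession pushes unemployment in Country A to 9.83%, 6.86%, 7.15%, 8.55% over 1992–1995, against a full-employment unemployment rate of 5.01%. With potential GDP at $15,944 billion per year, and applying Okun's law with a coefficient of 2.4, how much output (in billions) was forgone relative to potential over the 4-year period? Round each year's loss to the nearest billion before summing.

Year 1992: gap = -2.4 × (9.83 - 5.01) = -11.568%, loss ≈ 15944 × 11.568/100 ≈ 1844.
Year 1993: gap = -2.4 × (6.86 - 5.01) = -4.44%, loss ≈ 15944 × 4.44/100 ≈ 708.
Year 1994: gap = -2.4 × (7.15 - 5.01) = -5.136%, loss ≈ 15944 × 5.136/100 ≈ 819.
Year 1995: gap = -2.4 × (8.55 - 5.01) = -8.496%, loss ≈ 15944 × 8.496/100 ≈ 1355.
Total lost output = 1844 + 708 + 819 + 1355 = 4726 billion.

$4,726 billion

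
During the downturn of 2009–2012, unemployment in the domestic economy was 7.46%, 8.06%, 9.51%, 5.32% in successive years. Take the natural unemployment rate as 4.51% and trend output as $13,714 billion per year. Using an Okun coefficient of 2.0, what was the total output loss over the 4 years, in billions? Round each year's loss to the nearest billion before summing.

Year 2009: gap = -2.0 × (7.46 - 4.51) = -5.9%, loss ≈ 13714 × 5.9/100 ≈ 809.
Year 2010: gap = -2.0 × (8.06 - 4.51) = -7.1%, loss ≈ 13714 × 7.1/100 ≈ 974.
Year 2011: gap = -2.0 × (9.51 - 4.51) = -10%, loss ≈ 13714 × 10/100 ≈ 1371.
Year 2012: gap = -2.0 × (5.32 - 4.51) = -1.62%, loss ≈ 13714 × 1.62/100 ≈ 222.
Total lost output = 809 + 974 + 1371 + 222 = 3376 billion.

$3,376 billion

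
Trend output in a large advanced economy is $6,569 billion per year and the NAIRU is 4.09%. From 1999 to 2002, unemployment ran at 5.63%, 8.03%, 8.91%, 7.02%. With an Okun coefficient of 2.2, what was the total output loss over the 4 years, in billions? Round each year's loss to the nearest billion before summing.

Year 1999: gap = -2.2 × (5.63 - 4.09) = -3.388%, loss ≈ 6569 × 3.388/100 ≈ 223.
Year 2000: gap = -2.2 × (8.03 - 4.09) = -8.668%, loss ≈ 6569 × 8.668/100 ≈ 569.
Year 2001: gap = -2.2 × (8.91 - 4.09) = -10.604%, loss ≈ 6569 × 10.604/100 ≈ 697.
Year 2002: gap = -2.2 × (7.02 - 4.09) = -6.446%, loss ≈ 6569 × 6.446/100 ≈ 423.
Total lost output = 223 + 569 + 697 + 423 = 1912 billion.

$1,912 billion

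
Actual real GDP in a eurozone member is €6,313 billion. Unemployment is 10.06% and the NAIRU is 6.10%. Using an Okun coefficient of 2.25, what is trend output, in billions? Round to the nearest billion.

Unemployment gap = 10.06 - 6.1 = 3.96 points, so output gap = -2.25 × 3.96 = -8.91%.
Since Y = Y* × (1 + gap/100), Y* = 6313/0.9109 ≈ 6931 billion.

€6,931 billion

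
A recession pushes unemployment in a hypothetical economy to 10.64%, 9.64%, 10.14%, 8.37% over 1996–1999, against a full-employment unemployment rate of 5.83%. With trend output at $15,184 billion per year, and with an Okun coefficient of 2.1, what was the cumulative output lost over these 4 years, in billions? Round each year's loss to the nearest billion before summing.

Year 1996: gap = -2.1 × (10.64 - 5.83) = -10.101%, loss ≈ 15184 × 10.101/100 ≈ 1534.
Year 1997: gap = -2.1 × (9.64 - 5.83) = -8.001%, loss ≈ 15184 × 8.001/100 ≈ 1215.
Year 1998: gap = -2.1 × (10.14 - 5.83) = -9.051%, loss ≈ 15184 × 9.051/100 ≈ 1374.
Year 1999: gap = -2.1 × (8.37 - 5.83) = -5.334%, loss ≈ 15184 × 5.334/100 ≈ 810.
Total lost output = 1534 + 1215 + 1374 + 810 = 4933 billion.

$4,933 billion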